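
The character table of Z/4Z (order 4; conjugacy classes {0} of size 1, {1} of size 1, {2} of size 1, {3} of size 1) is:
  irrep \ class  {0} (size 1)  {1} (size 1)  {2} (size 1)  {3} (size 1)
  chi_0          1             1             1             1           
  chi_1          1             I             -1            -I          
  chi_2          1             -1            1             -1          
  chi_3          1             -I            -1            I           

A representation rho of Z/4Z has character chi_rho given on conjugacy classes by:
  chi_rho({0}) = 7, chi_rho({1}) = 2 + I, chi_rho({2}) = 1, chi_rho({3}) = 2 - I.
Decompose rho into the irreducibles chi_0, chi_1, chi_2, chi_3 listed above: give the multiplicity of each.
Multiplicities: chi_0: 3, chi_1: 2, chi_2: 1, chi_3: 1.

Reasoning: Use <chi_rho, chi> = (1/|G|) sum_C |C| * chi_rho(C) * conj(chi(C)) with |G| = 4 for each irreducible chi in the table:
  <chi_rho, chi_0> = (1/4)[1*(7)*conj(1) + 1*(2 + I)*conj(1) + 1*(1)*conj(1) + 1*(2 - I)*conj(1)]
      = (1/4)[(7) + (2 + I) + (1) + (2 - I)] = 12/4 = 3
  <chi_rho, chi_1> = (1/4)[1*(7)*conj(1) + 1*(2 + I)*conj(I) + 1*(1)*conj(-1) + 1*(2 - I)*conj(-I)]
      = (1/4)[(7) + (1 - 2*I) + (-1) + (1 + 2*I)] = 8/4 = 2
  <chi_rho, chi_2> = (1/4)[1*(7)*conj(1) + 1*(2 + I)*conj(-1) + 1*(1)*conj(1) + 1*(2 - I)*conj(-1)]
      = (1/4)[(7) + (-2 - I) + (1) + (-2 + I)] = 4/4 = 1
  <chi_rho, chi_3> = (1/4)[1*(7)*conj(1) + 1*(2 + I)*conj(-I) + 1*(1)*conj(-1) + 1*(2 - I)*conj(I)]
      = (1/4)[(7) + (-1 + 2*I) + (-1) + (-1 - 2*I)] = 4/4 = 1
(Exp terms are combined using exp(i*s)*conj(exp(i*t)) = exp(i*(s-t)), and sums of them are collapsed using the identity that for every m > 1 the m distinct m-th roots of unity sum to 0, e.g. 1 + exp(2*I*pi/3) + exp(-2*I*pi/3) = 0.)
Dimension check: dim(rho) = sum (mult * dim) = 3*1 + 2*1 + 1*1 + 1*1 = 7 = chi_rho(e) = 7.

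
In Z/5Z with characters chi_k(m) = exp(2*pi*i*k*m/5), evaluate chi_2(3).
chi_2(3) = zeta_5^6 = exp(2*I*pi/5)

Justification: chi_2(3) = zeta_5^(2*3) = zeta_5^6. Since zeta_5^5 = 1, this equals zeta_5^1 = exp(2*pi*i*1/5) = exp(2*I*pi/5).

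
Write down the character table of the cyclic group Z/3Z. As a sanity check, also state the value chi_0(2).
Character table of Z/3Z (irreps indexed chi_0,...,chi_2 with chi_k(m) = zeta_3^(k*m), zeta_3 = exp(2*pi*i/3)):
  irrep \ class  {0} (size 1)  {1} (size 1)    {2} (size 1)  
  chi_0          1             1               1             
  chi_1          1             exp(2*I*pi/3)   exp(-2*I*pi/3)
  chi_2          1             exp(-2*I*pi/3)  exp(2*I*pi/3) 

Spot check: chi_0(2) = zeta_3^(0*2) = zeta_3^0 = 1.

Argument: Z/3Z is abelian, so all 3 irreducible complex representations are 1-dimensional. They are given by chi_k(m) = zeta_3^(k*m) for k = 0,...,2. Row orthogonality: sum_m chi_k(m) conj(chi_l(m)) = 3 * [k = l].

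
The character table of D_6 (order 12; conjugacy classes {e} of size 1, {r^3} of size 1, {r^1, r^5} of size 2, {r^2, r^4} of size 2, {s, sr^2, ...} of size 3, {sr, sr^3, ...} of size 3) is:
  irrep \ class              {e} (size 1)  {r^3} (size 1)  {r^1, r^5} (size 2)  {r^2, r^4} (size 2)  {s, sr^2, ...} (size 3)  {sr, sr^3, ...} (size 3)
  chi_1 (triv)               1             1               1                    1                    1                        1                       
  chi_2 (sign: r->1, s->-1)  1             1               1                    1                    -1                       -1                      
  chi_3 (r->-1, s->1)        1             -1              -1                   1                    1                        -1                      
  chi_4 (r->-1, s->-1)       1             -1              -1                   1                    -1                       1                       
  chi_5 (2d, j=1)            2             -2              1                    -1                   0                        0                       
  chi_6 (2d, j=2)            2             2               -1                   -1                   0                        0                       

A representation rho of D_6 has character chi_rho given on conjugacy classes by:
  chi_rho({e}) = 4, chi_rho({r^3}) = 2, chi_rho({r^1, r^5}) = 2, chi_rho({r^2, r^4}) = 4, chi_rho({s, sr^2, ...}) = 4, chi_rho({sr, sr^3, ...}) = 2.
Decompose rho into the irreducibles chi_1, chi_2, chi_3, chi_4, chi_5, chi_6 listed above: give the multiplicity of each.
Multiplicities: chi_1: 3, chi_2: 0, chi_3: 1, chi_4: 0, chi_5: 0, chi_6: 0.

Details: Use <chi_rho, chi> = (1/|G|) sum_C |C| * chi_rho(C) * conj(chi(C)) with |G| = 12 for each irreducible chi in the table:
  <chi_rho, chi_1> = (1/12)[1*(4)*conj(1) + 1*(2)*conj(1) + 2*(2)*conj(1) + 2*(4)*conj(1) + 3*(4)*conj(1) + 3*(2)*conj(1)]
      = (1/12)[(4) + (2) + (4) + (8) + (12) + (6)] = 36/12 = 3
  <chi_rho, chi_2> = (1/12)[1*(4)*conj(1) + 1*(2)*conj(1) + 2*(2)*conj(1) + 2*(4)*conj(1) + 3*(4)*conj(-1) + 3*(2)*conj(-1)]
      = (1/12)[(4) + (2) + (4) + (8) + (-12) + (-6)] = 0/12 = 0
  <chi_rho, chi_3> = (1/12)[1*(4)*conj(1) + 1*(2)*conj(-1) + 2*(2)*conj(-1) + 2*(4)*conj(1) + 3*(4)*conj(1) + 3*(2)*conj(-1)]
      = (1/12)[(4) + (-2) + (-4) + (8) + (12) + (-6)] = 12/12 = 1
  <chi_rho, chi_4> = (1/12)[1*(4)*conj(1) + 1*(2)*conj(-1) + 2*(2)*conj(-1) + 2*(4)*conj(1) + 3*(4)*conj(-1) + 3*(2)*conj(1)]
      = (1/12)[(4) + (-2) + (-4) + (8) + (-12) + (6)] = 0/12 = 0
  <chi_rho, chi_5> = (1/12)[1*(4)*conj(2) + 1*(2)*conj(-2) + 2*(2)*conj(1) + 2*(4)*conj(-1) + 3*(4)*conj(0) + 3*(2)*conj(0)]
      = (1/12)[(8) + (-4) + (4) + (-8) + (0) + (0)] = 0/12 = 0
  <chi_rho, chi_6> = (1/12)[1*(4)*conj(2) + 1*(2)*conj(2) + 2*(2)*conj(-1) + 2*(4)*conj(-1) + 3*(4)*conj(0) + 3*(2)*conj(0)]
      = (1/12)[(8) + (4) + (-4) + (-8) + (0) + (0)] = 0/12 = 0
Dimension check: dim(rho) = sum (mult * dim) = 3*1 + 0*1 + 1*1 + 0*1 + 0*2 + 0*2 = 4 = chi_rho(e) = 4.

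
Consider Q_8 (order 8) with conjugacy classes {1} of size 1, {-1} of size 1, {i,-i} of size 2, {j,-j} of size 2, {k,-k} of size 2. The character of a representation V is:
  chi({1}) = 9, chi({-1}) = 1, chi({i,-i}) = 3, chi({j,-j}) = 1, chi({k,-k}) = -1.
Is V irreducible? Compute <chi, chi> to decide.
Not irreducible (reducible): <chi, chi> = 13 > 1.

Working: <chi, chi> = (1/|G|) sum_C |C| * |chi(C)|^2 = (1/8)[1*|9|^2 + 1*|1|^2 + 2*|3|^2 + 2*|1|^2 + 2*|-1|^2]
  = (1/8)[(81) + (1) + (18) + (2) + (2)] = 104/8 = 13.
A character is irreducible iff <chi, chi> = 1, so this representation is reducible.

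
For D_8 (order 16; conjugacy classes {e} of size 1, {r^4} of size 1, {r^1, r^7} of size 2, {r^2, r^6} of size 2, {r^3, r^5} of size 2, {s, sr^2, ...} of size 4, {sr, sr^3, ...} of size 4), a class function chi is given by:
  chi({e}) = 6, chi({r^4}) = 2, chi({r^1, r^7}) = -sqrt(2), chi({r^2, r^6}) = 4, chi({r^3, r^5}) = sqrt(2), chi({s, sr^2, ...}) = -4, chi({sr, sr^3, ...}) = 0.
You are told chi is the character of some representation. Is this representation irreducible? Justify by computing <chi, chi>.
Not irreducible (reducible): <chi, chi> = 9 > 1.

Justification: <chi, chi> = (1/|G|) sum_C |C| * |chi(C)|^2 = (1/16)[1*|6|^2 + 1*|2|^2 + 2*|-sqrt(2)|^2 + 2*|4|^2 + 2*|sqrt(2)|^2 + 4*|-4|^2 + 4*|0|^2]
  = (1/16)[(36) + (4) + (4) + (32) + (4) + (64) + (0)] = 144/16 = 9.
A character is irreducible iff <chi, chi> = 1, so this representation is reducible.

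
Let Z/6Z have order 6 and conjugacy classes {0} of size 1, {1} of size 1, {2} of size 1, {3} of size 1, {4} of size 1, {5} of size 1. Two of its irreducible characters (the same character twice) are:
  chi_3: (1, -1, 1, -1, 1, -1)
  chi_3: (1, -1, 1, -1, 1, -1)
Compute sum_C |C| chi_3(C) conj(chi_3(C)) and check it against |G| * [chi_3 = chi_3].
Sum = 6 = |G| = 6; so <chi_3, chi_3> = 1 (norm-1 confirms irreducibility).

Why: Compute term by term over conjugacy classes (|C| * chi_3(C) * conj(chi_3(C))):
  1*(1)*conj(1) + 1*(-1)*conj(-1) + 1*(1)*conj(1) + 1*(-1)*conj(-1) + 1*(1)*conj(1) + 1*(-1)*conj(-1)
  = (1) + (1) + (1) + (1) + (1) + (1)
  = 6.
(Exp terms are combined using exp(i*s)*conj(exp(i*t)) = exp(i*(s-t)), and sums of them are collapsed using the identity that for every m > 1 the m distinct m-th roots of unity sum to 0, e.g. 1 + exp(2*I*pi/3) + exp(-2*I*pi/3) = 0.)
Dividing by |G| = 6 gives 6/6 = 1, matching the row-orthogonality relation <chi_3, chi_3> = [chi_3 = chi_3].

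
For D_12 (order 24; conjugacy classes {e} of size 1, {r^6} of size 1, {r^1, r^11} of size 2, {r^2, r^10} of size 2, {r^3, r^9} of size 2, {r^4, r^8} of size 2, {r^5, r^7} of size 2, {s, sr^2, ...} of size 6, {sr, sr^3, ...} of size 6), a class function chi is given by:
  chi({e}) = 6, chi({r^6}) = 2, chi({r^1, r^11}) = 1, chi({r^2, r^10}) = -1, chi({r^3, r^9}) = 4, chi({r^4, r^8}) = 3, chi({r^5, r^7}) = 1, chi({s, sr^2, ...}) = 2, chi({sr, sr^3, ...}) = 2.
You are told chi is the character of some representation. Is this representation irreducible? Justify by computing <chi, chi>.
Not irreducible (reducible): <chi, chi> = 6 > 1.

Proof sketch: <chi, chi> = (1/|G|) sum_C |C| * |chi(C)|^2 = (1/24)[1*|6|^2 + 1*|2|^2 + 2*|1|^2 + 2*|-1|^2 + 2*|4|^2 + 2*|3|^2 + 2*|1|^2 + 6*|2|^2 + 6*|2|^2]
  = (1/24)[(36) + (4) + (2) + (2) + (32) + (18) + (2) + (24) + (24)] = 144/24 = 6.
A character is irreducible iff <chi, chi> = 1, so this representation is reducible.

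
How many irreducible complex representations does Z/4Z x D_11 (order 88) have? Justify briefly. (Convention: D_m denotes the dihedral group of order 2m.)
28

Working: The number of irreducible complex representations of a finite group equals its number of conjugacy classes. For a direct product, #classes(G x H) = #classes(G) * #classes(H). Z/4Z has 4 classes (abelian), D_11 has 7 classes, so 4 * 7 = 28, so Z/4Z x D_11 (order 88) has exactly 28 irreducible complex representations.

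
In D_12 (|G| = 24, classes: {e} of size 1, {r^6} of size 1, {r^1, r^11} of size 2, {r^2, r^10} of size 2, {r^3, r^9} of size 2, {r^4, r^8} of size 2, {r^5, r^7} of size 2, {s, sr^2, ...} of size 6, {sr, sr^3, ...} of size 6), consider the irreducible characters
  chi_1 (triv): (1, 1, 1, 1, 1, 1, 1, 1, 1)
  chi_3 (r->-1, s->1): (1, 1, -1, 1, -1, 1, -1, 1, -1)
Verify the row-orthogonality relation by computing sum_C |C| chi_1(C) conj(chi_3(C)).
Sum = 0; so <chi_1, chi_3> = 0 (distinct irreducibles are orthogonal).

Proof sketch: Compute term by term over conjugacy classes (|C| * chi_1(C) * conj(chi_3(C))):
  1*(1)*conj(1) + 1*(1)*conj(1) + 2*(1)*conj(-1) + 2*(1)*conj(1) + 2*(1)*conj(-1) + 2*(1)*conj(1) + 2*(1)*conj(-1) + 6*(1)*conj(1) + 6*(1)*conj(-1)
  = (1) + (1) + (-2) + (2) + (-2) + (2) + (-2) + (6) + (-6)
  = 0.
Dividing by |G| = 24 gives 0/24 = 0, matching the row-orthogonality relation <chi_1, chi_3> = [chi_1 = chi_3].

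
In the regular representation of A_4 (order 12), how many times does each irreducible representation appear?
Each irreducible V_i of dimension d_i appears with multiplicity d_i, i.e. rho_reg = (direct sum over all irreducibles V_i) d_i V_i. The irreducible dimensions for A_4 are 1, 1, 1, 3: 3 irreducibles of dimension 1, each with multiplicity 1; 1 irreducible of dimension 3, with multiplicity 3. Total dimension 3*1*1 + 1*3*3 = 12 = |G|.

Solution. General theorem: in the regular representation of a finite group G, each irreducible appears with multiplicity equal to its dimension. Check: dim(rho_reg) = sum d_i^2 = 1 + 1 + 1 + 9 = 12 = |G|.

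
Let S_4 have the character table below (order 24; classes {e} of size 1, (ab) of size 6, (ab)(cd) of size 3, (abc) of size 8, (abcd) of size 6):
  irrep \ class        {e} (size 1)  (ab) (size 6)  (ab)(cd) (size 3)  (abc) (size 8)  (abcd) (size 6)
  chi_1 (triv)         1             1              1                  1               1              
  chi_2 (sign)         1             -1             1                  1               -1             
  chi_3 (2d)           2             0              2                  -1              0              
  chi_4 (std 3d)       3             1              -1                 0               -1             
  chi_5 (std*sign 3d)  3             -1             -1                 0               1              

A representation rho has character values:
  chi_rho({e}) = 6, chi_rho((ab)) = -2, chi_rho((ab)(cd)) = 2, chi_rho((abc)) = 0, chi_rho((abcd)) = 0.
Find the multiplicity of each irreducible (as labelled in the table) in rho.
Multiplicities: chi_1: 0, chi_2: 1, chi_3: 1, chi_4: 0, chi_5: 1.

Use <chi_rho, chi> = (1/|G|) sum_C |C| * chi_rho(C) * conj(chi(C)) with |G| = 24 for each irreducible chi in the table:
  <chi_rho, chi_1> = (1/24)[1*(6)*conj(1) + 6*(-2)*conj(1) + 3*(2)*conj(1) + 8*(0)*conj(1) + 6*(0)*conj(1)]
      = (1/24)[(6) + (-12) + (6) + (0) + (0)] = 0/24 = 0
  <chi_rho, chi_2> = (1/24)[1*(6)*conj(1) + 6*(-2)*conj(-1) + 3*(2)*conj(1) + 8*(0)*conj(1) + 6*(0)*conj(-1)]
      = (1/24)[(6) + (12) + (6) + (0) + (0)] = 24/24 = 1
  <chi_rho, chi_3> = (1/24)[1*(6)*conj(2) + 6*(-2)*conj(0) + 3*(2)*conj(2) + 8*(0)*conj(-1) + 6*(0)*conj(0)]
      = (1/24)[(12) + (0) + (12) + (0) + (0)] = 24/24 = 1
  <chi_rho, chi_4> = (1/24)[1*(6)*conj(3) + 6*(-2)*conj(1) + 3*(2)*conj(-1) + 8*(0)*conj(0) + 6*(0)*conj(-1)]
      = (1/24)[(18) + (-12) + (-6) + (0) + (0)] = 0/24 = 0
  <chi_rho, chi_5> = (1/24)[1*(6)*conj(3) + 6*(-2)*conj(-1) + 3*(2)*conj(-1) + 8*(0)*conj(0) + 6*(0)*conj(1)]
      = (1/24)[(18) + (12) + (-6) + (0) + (0)] = 24/24 = 1
Dimension check: dim(rho) = sum (mult * dim) = 0*1 + 1*1 + 1*2 + 0*3 + 1*3 = 6 = chi_rho(e) = 6.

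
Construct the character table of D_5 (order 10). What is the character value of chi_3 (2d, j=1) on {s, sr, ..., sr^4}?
Conjugacy classes: {e} of size 1, {r^1, r^4} of size 2, {r^2, r^3} of size 2, {s, sr, ..., sr^4} of size 5.
Character table:
  irrep \ class              {e} (size 1)  {r^1, r^4} (size 2)  {r^2, r^3} (size 2)  {s, sr, ..., sr^4} (size 5)
  chi_1 (triv)               1             1                    1                    1                          
  chi_2 (sign: r->1, s->-1)  1             1                    1                    -1                         
  chi_3 (2d, j=1)            2             -1/2 + sqrt(5)/2     -sqrt(5)/2 - 1/2     0                          
  chi_4 (2d, j=2)            2             -sqrt(5)/2 - 1/2     -1/2 + sqrt(5)/2     0                          

Spot check: chi_3 (2d, j=1) on {s, sr, ..., sr^4} = 0.

Justification: D_5 has order 2*5 = 10 with 4 conjugacy classes, hence 4 irreducibles. Sum of squared dims 1 + 1 + 4 + 4 = 10 = |G|. Linear characters come from the abelianisation; the 2-dimensional irreps have character r^k -> 2*cos(2*pi*j*k/5), reflections -> 0.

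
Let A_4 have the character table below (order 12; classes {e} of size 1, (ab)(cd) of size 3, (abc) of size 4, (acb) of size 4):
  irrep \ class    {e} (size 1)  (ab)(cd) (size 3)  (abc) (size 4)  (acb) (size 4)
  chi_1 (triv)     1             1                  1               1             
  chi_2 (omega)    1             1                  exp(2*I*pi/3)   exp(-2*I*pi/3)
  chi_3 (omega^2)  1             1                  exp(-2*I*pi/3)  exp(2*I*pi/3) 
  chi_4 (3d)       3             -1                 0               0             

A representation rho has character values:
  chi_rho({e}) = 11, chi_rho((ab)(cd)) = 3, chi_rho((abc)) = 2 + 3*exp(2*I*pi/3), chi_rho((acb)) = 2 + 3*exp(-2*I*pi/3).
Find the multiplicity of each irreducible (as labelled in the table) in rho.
Multiplicities: chi_1: 2, chi_2: 3, chi_3: 0, chi_4: 2.

Working: Use <chi_rho, chi> = (1/|G|) sum_C |C| * chi_rho(C) * conj(chi(C)) with |G| = 12 for each irreducible chi in the table:
  <chi_rho, chi_1> = (1/12)[1*(11)*conj(1) + 3*(3)*conj(1) + 4*(2 + 3*exp(2*I*pi/3))*conj(1) + 4*(2 + 3*exp(-2*I*pi/3))*conj(1)]
      = (1/12)[(11) + (9) + (8 + 12*exp(2*I*pi/3)) + (8 + 12*exp(-2*I*pi/3))] = 24/12 = 2
  <chi_rho, chi_2> = (1/12)[1*(11)*conj(1) + 3*(3)*conj(1) + 4*(2 + 3*exp(2*I*pi/3))*conj(exp(2*I*pi/3)) + 4*(2 + 3*exp(-2*I*pi/3))*conj(exp(-2*I*pi/3))]
      = (1/12)[(11) + (9) + (12 + 8*exp(-2*I*pi/3)) + (12 + 8*exp(2*I*pi/3))] = 36/12 = 3
  <chi_rho, chi_3> = (1/12)[1*(11)*conj(1) + 3*(3)*conj(1) + 4*(2 + 3*exp(2*I*pi/3))*conj(exp(-2*I*pi/3)) + 4*(2 + 3*exp(-2*I*pi/3))*conj(exp(2*I*pi/3))]
      = (1/12)[(11) + (9) + (12*exp(-2*I*pi/3) + 8*exp(2*I*pi/3)) + (8*exp(-2*I*pi/3) + 12*exp(2*I*pi/3))] = 0/12 = 0
  <chi_rho, chi_4> = (1/12)[1*(11)*conj(3) + 3*(3)*conj(-1) + 4*(2 + 3*exp(2*I*pi/3))*conj(0) + 4*(2 + 3*exp(-2*I*pi/3))*conj(0)]
      = (1/12)[(33) + (-9) + (0) + (0)] = 24/12 = 2
(Exp terms are combined using exp(i*s)*conj(exp(i*t)) = exp(i*(s-t)), and sums of them are collapsed using the identity that for every m > 1 the m distinct m-th roots of unity sum to 0, e.g. 1 + exp(2*I*pi/3) + exp(-2*I*pi/3) = 0.)
Dimension check: dim(rho) = sum (mult * dim) = 2*1 + 3*1 + 0*1 + 2*3 = 11 = chi_rho(e) = 11.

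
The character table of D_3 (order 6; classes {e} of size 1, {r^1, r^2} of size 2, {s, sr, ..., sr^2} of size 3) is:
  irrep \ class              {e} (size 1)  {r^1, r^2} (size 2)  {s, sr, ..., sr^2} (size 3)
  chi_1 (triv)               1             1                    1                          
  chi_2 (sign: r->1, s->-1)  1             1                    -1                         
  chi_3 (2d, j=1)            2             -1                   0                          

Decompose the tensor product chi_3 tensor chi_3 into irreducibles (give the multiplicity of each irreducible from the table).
chi_3 tensor chi_3 = chi_1 + chi_2 + chi_3 (all other irreducibles have multiplicity 0).

Why: The character of a tensor product is the pointwise product (chi_3 * chi_3)(C) = chi_3(C) * chi_3(C):
  {e}: (2)*(2), {r^1, r^2}: (-1)*(-1), {s, sr, ..., sr^2}: (0)*(0)
so (chi_3 * chi_3) takes values
  {e} -> 4, {r^1, r^2} -> 1, {s, sr, ..., sr^2} -> 0.
Now take the inner product of this character with each irreducible chi from the table, <chi_3*chi_3, chi> = (1/6) sum_C |C| (chi_3*chi_3)(C) conj(chi(C)):
  <chi_3*chi_3, chi_1> = (1/6)[1*(4)*conj(1) + 2*(1)*conj(1) + 3*(0)*conj(1)]
      = (1/6)[(4) + (2) + (0)] = 6/6 = 1
  <chi_3*chi_3, chi_2> = (1/6)[1*(4)*conj(1) + 2*(1)*conj(1) + 3*(0)*conj(-1)]
      = (1/6)[(4) + (2) + (0)] = 6/6 = 1
  <chi_3*chi_3, chi_3> = (1/6)[1*(4)*conj(2) + 2*(1)*conj(-1) + 3*(0)*conj(0)]
      = (1/6)[(8) + (-2) + (0)] = 6/6 = 1
Hence the multiplicities are chi_1: 1, chi_2: 1, chi_3: 1. Dimension check: dim(chi_3)*dim(chi_3) = 2*2 = 4 and sum (mult * dim) = 1*1 + 1*1 + 1*2 = 4.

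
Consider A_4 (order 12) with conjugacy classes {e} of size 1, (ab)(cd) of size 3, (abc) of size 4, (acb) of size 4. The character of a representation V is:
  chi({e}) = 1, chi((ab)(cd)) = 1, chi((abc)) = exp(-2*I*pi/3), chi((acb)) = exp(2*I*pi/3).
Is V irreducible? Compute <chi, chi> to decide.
Irreducible: <chi, chi> = 1.

Explanation: <chi, chi> = (1/|G|) sum_C |C| * |chi(C)|^2 = (1/12)[1*|1|^2 + 3*|1|^2 + 4*|exp(-2*I*pi/3)|^2 + 4*|exp(2*I*pi/3)|^2]
  = (1/12)[(1) + (3) + (4) + (4)] = 12/12 = 1.
(Exp terms are combined using exp(i*s)*conj(exp(i*t)) = exp(i*(s-t)), and sums of them are collapsed using the identity that for every m > 1 the m distinct m-th roots of unity sum to 0, e.g. 1 + exp(2*I*pi/3) + exp(-2*I*pi/3) = 0.)
A character is irreducible iff <chi, chi> = 1, so this representation is irreducible.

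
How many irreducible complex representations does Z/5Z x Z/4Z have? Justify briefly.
20

The number of irreducible complex representations of a finite group equals its number of conjugacy classes. Z/5Z x Z/4Z is abelian of order 20, so every element is its own conjugacy class: 20 classes, so Z/5Z x Z/4Z (order 20) has exactly 20 irreducible complex representations.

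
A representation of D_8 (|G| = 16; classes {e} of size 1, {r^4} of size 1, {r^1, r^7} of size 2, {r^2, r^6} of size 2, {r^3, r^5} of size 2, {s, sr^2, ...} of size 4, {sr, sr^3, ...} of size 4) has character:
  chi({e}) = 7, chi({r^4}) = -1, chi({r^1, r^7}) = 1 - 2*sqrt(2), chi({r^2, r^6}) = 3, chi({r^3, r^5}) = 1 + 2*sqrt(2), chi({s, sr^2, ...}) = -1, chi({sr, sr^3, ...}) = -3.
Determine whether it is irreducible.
Not irreducible (reducible): <chi, chi> = 9 > 1.

Argument: <chi, chi> = (1/|G|) sum_C |C| * |chi(C)|^2 = (1/16)[1*|7|^2 + 1*|-1|^2 + 2*|1 - 2*sqrt(2)|^2 + 2*|3|^2 + 2*|1 + 2*sqrt(2)|^2 + 4*|-1|^2 + 4*|-3|^2]
  = (1/16)[(49) + (1) + (18 - 8*sqrt(2)) + (18) + (8*sqrt(2) + 18) + (4) + (36)] = 144/16 = 9.
A character is irreducible iff <chi, chi> = 1, so this representation is reducible.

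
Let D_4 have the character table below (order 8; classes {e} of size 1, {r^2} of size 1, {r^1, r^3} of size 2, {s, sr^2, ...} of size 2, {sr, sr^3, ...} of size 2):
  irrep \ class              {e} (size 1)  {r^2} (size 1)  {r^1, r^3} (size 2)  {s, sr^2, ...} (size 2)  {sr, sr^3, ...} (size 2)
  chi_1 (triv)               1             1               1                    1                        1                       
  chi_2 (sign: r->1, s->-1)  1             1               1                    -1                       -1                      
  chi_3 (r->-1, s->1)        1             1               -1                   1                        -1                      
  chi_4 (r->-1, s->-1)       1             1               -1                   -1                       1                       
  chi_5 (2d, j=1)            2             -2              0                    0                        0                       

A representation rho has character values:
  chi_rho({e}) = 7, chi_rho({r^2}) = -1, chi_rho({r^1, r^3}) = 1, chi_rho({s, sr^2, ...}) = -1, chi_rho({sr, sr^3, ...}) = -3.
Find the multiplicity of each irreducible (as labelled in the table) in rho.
Multiplicities: chi_1: 0, chi_2: 2, chi_3: 1, chi_4: 0, chi_5: 2.

Argument: Use <chi_rho, chi> = (1/|G|) sum_C |C| * chi_rho(C) * conj(chi(C)) with |G| = 8 for each irreducible chi in the table:
  <chi_rho, chi_1> = (1/8)[1*(7)*conj(1) + 1*(-1)*conj(1) + 2*(1)*conj(1) + 2*(-1)*conj(1) + 2*(-3)*conj(1)]
      = (1/8)[(7) + (-1) + (2) + (-2) + (-6)] = 0/8 = 0
  <chi_rho, chi_2> = (1/8)[1*(7)*conj(1) + 1*(-1)*conj(1) + 2*(1)*conj(1) + 2*(-1)*conj(-1) + 2*(-3)*conj(-1)]
      = (1/8)[(7) + (-1) + (2) + (2) + (6)] = 16/8 = 2
  <chi_rho, chi_3> = (1/8)[1*(7)*conj(1) + 1*(-1)*conj(1) + 2*(1)*conj(-1) + 2*(-1)*conj(1) + 2*(-3)*conj(-1)]
      = (1/8)[(7) + (-1) + (-2) + (-2) + (6)] = 8/8 = 1
  <chi_rho, chi_4> = (1/8)[1*(7)*conj(1) + 1*(-1)*conj(1) + 2*(1)*conj(-1) + 2*(-1)*conj(-1) + 2*(-3)*conj(1)]
      = (1/8)[(7) + (-1) + (-2) + (2) + (-6)] = 0/8 = 0
  <chi_rho, chi_5> = (1/8)[1*(7)*conj(2) + 1*(-1)*conj(-2) + 2*(1)*conj(0) + 2*(-1)*conj(0) + 2*(-3)*conj(0)]
      = (1/8)[(14) + (2) + (0) + (0) + (0)] = 16/8 = 2
Dimension check: dim(rho) = sum (mult * dim) = 0*1 + 2*1 + 1*1 + 0*1 + 2*2 = 7 = chi_rho(e) = 7.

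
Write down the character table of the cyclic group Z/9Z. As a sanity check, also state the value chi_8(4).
Character table of Z/9Z (irreps indexed chi_0,...,chi_8 with chi_k(m) = zeta_9^(k*m), zeta_9 = exp(2*pi*i/9)):
  irrep \ class  {0} (size 1)  {1} (size 1)    {2} (size 1)    {3} (size 1)    {4} (size 1)    {5} (size 1)    {6} (size 1)    {7} (size 1)    {8} (size 1)  
  chi_0          1             1               1               1               1               1               1               1               1             
  chi_1          1             exp(2*I*pi/9)   exp(4*I*pi/9)   exp(2*I*pi/3)   exp(8*I*pi/9)   exp(-8*I*pi/9)  exp(-2*I*pi/3)  exp(-4*I*pi/9)  exp(-2*I*pi/9)
  chi_2          1             exp(4*I*pi/9)   exp(8*I*pi/9)   exp(-2*I*pi/3)  exp(-2*I*pi/9)  exp(2*I*pi/9)   exp(2*I*pi/3)   exp(-8*I*pi/9)  exp(-4*I*pi/9)
  chi_3          1             exp(2*I*pi/3)   exp(-2*I*pi/3)  1               exp(2*I*pi/3)   exp(-2*I*pi/3)  1               exp(2*I*pi/3)   exp(-2*I*pi/3)
  chi_4          1             exp(8*I*pi/9)   exp(-2*I*pi/9)  exp(2*I*pi/3)   exp(-4*I*pi/9)  exp(4*I*pi/9)   exp(-2*I*pi/3)  exp(2*I*pi/9)   exp(-8*I*pi/9)
  chi_5          1             exp(-8*I*pi/9)  exp(2*I*pi/9)   exp(-2*I*pi/3)  exp(4*I*pi/9)   exp(-4*I*pi/9)  exp(2*I*pi/3)   exp(-2*I*pi/9)  exp(8*I*pi/9) 
  chi_6          1             exp(-2*I*pi/3)  exp(2*I*pi/3)   1               exp(-2*I*pi/3)  exp(2*I*pi/3)   1               exp(-2*I*pi/3)  exp(2*I*pi/3) 
  chi_7          1             exp(-4*I*pi/9)  exp(-8*I*pi/9)  exp(2*I*pi/3)   exp(2*I*pi/9)   exp(-2*I*pi/9)  exp(-2*I*pi/3)  exp(8*I*pi/9)   exp(4*I*pi/9) 
  chi_8          1             exp(-2*I*pi/9)  exp(-4*I*pi/9)  exp(-2*I*pi/3)  exp(-8*I*pi/9)  exp(8*I*pi/9)   exp(2*I*pi/3)   exp(4*I*pi/9)   exp(2*I*pi/9) 

Spot check: chi_8(4) = zeta_9^(8*4) = zeta_9^32 = exp(-8*I*pi/9).

Justification: Z/9Z is abelian, so all 9 irreducible complex representations are 1-dimensional. They are given by chi_k(m) = zeta_9^(k*m) for k = 0,...,8. Row orthogonality: sum_m chi_k(m) conj(chi_l(m)) = 9 * [k = l].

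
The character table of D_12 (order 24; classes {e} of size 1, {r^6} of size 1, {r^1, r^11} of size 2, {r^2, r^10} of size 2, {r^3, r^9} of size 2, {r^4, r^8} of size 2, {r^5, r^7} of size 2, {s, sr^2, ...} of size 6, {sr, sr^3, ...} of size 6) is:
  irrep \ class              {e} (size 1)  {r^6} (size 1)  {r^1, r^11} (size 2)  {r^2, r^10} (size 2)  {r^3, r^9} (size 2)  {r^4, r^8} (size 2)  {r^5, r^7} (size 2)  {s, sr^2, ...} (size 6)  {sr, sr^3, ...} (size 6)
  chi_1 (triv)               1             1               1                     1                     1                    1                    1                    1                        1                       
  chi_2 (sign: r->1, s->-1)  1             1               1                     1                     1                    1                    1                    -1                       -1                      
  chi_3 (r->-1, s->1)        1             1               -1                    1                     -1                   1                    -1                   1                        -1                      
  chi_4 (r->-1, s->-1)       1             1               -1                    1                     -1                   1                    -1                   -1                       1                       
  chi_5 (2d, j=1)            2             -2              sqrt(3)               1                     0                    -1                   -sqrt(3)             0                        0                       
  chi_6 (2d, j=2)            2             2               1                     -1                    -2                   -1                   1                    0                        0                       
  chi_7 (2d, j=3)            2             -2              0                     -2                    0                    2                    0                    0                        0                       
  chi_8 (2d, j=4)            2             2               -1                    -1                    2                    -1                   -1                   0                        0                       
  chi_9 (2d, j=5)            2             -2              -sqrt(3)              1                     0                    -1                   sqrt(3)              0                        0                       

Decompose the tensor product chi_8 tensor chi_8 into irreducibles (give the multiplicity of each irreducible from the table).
chi_8 tensor chi_8 = chi_1 + chi_2 + chi_8 (all other irreducibles have multiplicity 0).

Details: The character of a tensor product is the pointwise product (chi_8 * chi_8)(C) = chi_8(C) * chi_8(C):
  {e}: (2)*(2), {r^6}: (2)*(2), {r^1, r^11}: (-1)*(-1), {r^2, r^10}: (-1)*(-1), {r^3, r^9}: (2)*(2), {r^4, r^8}: (-1)*(-1), {r^5, r^7}: (-1)*(-1), {s, sr^2, ...}: (0)*(0), {sr, sr^3, ...}: (0)*(0)
so (chi_8 * chi_8) takes values
  {e} -> 4, {r^6} -> 4, {r^1, r^11} -> 1, {r^2, r^10} -> 1, {r^3, r^9} -> 4, {r^4, r^8} -> 1, {r^5, r^7} -> 1, {s, sr^2, ...} -> 0, {sr, sr^3, ...} -> 0.
Now take the inner product of this character with each irreducible chi from the table, <chi_8*chi_8, chi> = (1/24) sum_C |C| (chi_8*chi_8)(C) conj(chi(C)):
  <chi_8*chi_8, chi_1> = (1/24)[1*(4)*conj(1) + 1*(4)*conj(1) + 2*(1)*conj(1) + 2*(1)*conj(1) + 2*(4)*conj(1) + 2*(1)*conj(1) + 2*(1)*conj(1) + 6*(0)*conj(1) + 6*(0)*conj(1)]
      = (1/24)[(4) + (4) + (2) + (2) + (8) + (2) + (2) + (0) + (0)] = 24/24 = 1
  <chi_8*chi_8, chi_2> = (1/24)[1*(4)*conj(1) + 1*(4)*conj(1) + 2*(1)*conj(1) + 2*(1)*conj(1) + 2*(4)*conj(1) + 2*(1)*conj(1) + 2*(1)*conj(1) + 6*(0)*conj(-1) + 6*(0)*conj(-1)]
      = (1/24)[(4) + (4) + (2) + (2) + (8) + (2) + (2) + (0) + (0)] = 24/24 = 1
  <chi_8*chi_8, chi_3> = (1/24)[1*(4)*conj(1) + 1*(4)*conj(1) + 2*(1)*conj(-1) + 2*(1)*conj(1) + 2*(4)*conj(-1) + 2*(1)*conj(1) + 2*(1)*conj(-1) + 6*(0)*conj(1) + 6*(0)*conj(-1)]
      = (1/24)[(4) + (4) + (-2) + (2) + (-8) + (2) + (-2) + (0) + (0)] = 0/24 = 0
  <chi_8*chi_8, chi_4> = (1/24)[1*(4)*conj(1) + 1*(4)*conj(1) + 2*(1)*conj(-1) + 2*(1)*conj(1) + 2*(4)*conj(-1) + 2*(1)*conj(1) + 2*(1)*conj(-1) + 6*(0)*conj(-1) + 6*(0)*conj(1)]
      = (1/24)[(4) + (4) + (-2) + (2) + (-8) + (2) + (-2) + (0) + (0)] = 0/24 = 0
  <chi_8*chi_8, chi_5> = (1/24)[1*(4)*conj(2) + 1*(4)*conj(-2) + 2*(1)*conj(sqrt(3)) + 2*(1)*conj(1) + 2*(4)*conj(0) + 2*(1)*conj(-1) + 2*(1)*conj(-sqrt(3)) + 6*(0)*conj(0) + 6*(0)*conj(0)]
      = (1/24)[(8) + (-8) + (2*sqrt(3)) + (2) + (0) + (-2) + (-2*sqrt(3)) + (0) + (0)] = 0/24 = 0
  <chi_8*chi_8, chi_6> = (1/24)[1*(4)*conj(2) + 1*(4)*conj(2) + 2*(1)*conj(1) + 2*(1)*conj(-1) + 2*(4)*conj(-2) + 2*(1)*conj(-1) + 2*(1)*conj(1) + 6*(0)*conj(0) + 6*(0)*conj(0)]
      = (1/24)[(8) + (8) + (2) + (-2) + (-16) + (-2) + (2) + (0) + (0)] = 0/24 = 0
  <chi_8*chi_8, chi_7> = (1/24)[1*(4)*conj(2) + 1*(4)*conj(-2) + 2*(1)*conj(0) + 2*(1)*conj(-2) + 2*(4)*conj(0) + 2*(1)*conj(2) + 2*(1)*conj(0) + 6*(0)*conj(0) + 6*(0)*conj(0)]
      = (1/24)[(8) + (-8) + (0) + (-4) + (0) + (4) + (0) + (0) + (0)] = 0/24 = 0
  <chi_8*chi_8, chi_8> = (1/24)[1*(4)*conj(2) + 1*(4)*conj(2) + 2*(1)*conj(-1) + 2*(1)*conj(-1) + 2*(4)*conj(2) + 2*(1)*conj(-1) + 2*(1)*conj(-1) + 6*(0)*conj(0) + 6*(0)*conj(0)]
      = (1/24)[(8) + (8) + (-2) + (-2) + (16) + (-2) + (-2) + (0) + (0)] = 24/24 = 1
  <chi_8*chi_8, chi_9> = (1/24)[1*(4)*conj(2) + 1*(4)*conj(-2) + 2*(1)*conj(-sqrt(3)) + 2*(1)*conj(1) + 2*(4)*conj(0) + 2*(1)*conj(-1) + 2*(1)*conj(sqrt(3)) + 6*(0)*conj(0) + 6*(0)*conj(0)]
      = (1/24)[(8) + (-8) + (-2*sqrt(3)) + (2) + (0) + (-2) + (2*sqrt(3)) + (0) + (0)] = 0/24 = 0
Hence the multiplicities are chi_1: 1, chi_2: 1, chi_8: 1. Dimension check: dim(chi_8)*dim(chi_8) = 2*2 = 4 and sum (mult * dim) = 1*1 + 1*1 + 1*2 = 4.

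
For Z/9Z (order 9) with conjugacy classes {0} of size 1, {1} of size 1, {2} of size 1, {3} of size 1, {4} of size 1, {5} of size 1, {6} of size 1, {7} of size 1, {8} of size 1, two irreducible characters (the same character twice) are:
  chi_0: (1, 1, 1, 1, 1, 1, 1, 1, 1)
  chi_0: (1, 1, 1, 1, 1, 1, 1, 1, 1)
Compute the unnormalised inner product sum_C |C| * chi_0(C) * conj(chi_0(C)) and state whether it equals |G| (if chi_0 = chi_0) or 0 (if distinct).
Sum = 9 = |G| = 9; so <chi_0, chi_0> = 1 (norm-1 confirms irreducibility).

Argument: Compute term by term over conjugacy classes (|C| * chi_0(C) * conj(chi_0(C))):
  1*(1)*conj(1) + 1*(1)*conj(1) + 1*(1)*conj(1) + 1*(1)*conj(1) + 1*(1)*conj(1) + 1*(1)*conj(1) + 1*(1)*conj(1) + 1*(1)*conj(1) + 1*(1)*conj(1)
  = (1) + (1) + (1) + (1) + (1) + (1) + (1) + (1) + (1)
  = 9.
(Exp terms are combined using exp(i*s)*conj(exp(i*t)) = exp(i*(s-t)), and sums of them are collapsed using the identity that for every m > 1 the m distinct m-th roots of unity sum to 0, e.g. 1 + exp(2*I*pi/3) + exp(-2*I*pi/3) = 0.)
Dividing by |G| = 9 gives 9/9 = 1, matching the row-orthogonality relation <chi_0, chi_0> = [chi_0 = chi_0].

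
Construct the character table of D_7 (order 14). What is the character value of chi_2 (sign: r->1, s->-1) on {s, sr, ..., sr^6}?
Conjugacy classes: {e} of size 1, {r^1, r^6} of size 2, {r^2, r^5} of size 2, {r^3, r^4} of size 2, {s, sr, ..., sr^6} of size 7.
Character table:
  irrep \ class              {e} (size 1)  {r^1, r^6} (size 2)  {r^2, r^5} (size 2)  {r^3, r^4} (size 2)  {s, sr, ..., sr^6} (size 7)
  chi_1 (triv)               1             1                    1                    1                    1                          
  chi_2 (sign: r->1, s->-1)  1             1                    1                    1                    -1                         
  chi_3 (2d, j=1)            2             2*cos(2*pi/7)        -2*cos(3*pi/7)       -2*cos(pi/7)         0                          
  chi_4 (2d, j=2)            2             -2*cos(3*pi/7)       -2*cos(pi/7)         2*cos(2*pi/7)        0                          
  chi_5 (2d, j=3)            2             -2*cos(pi/7)         2*cos(2*pi/7)        -2*cos(3*pi/7)       0                          

Spot check: chi_2 (sign: r->1, s->-1) on {s, sr, ..., sr^6} = -1.

Why: D_7 has order 2*7 = 14 with 5 conjugacy classes, hence 5 irreducibles. Sum of squared dims 1 + 1 + 4 + 4 + 4 = 14 = |G|. Linear characters come from the abelianisation; the 2-dimensional irreps have character r^k -> 2*cos(2*pi*j*k/7), reflections -> 0.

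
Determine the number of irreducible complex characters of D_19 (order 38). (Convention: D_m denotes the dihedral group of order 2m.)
11

Solution. The number of irreducible complex representations of a finite group equals its number of conjugacy classes. D_19 has 11 conjugacy classes ((n+3)/2 for n odd), so D_19 (order 38) has exactly 11 irreducible complex representations.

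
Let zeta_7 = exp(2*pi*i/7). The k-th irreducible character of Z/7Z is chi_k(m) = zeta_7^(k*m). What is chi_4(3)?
chi_4(3) = zeta_7^12 = exp(-4*I*pi/7)

Why: chi_4(3) = zeta_7^(4*3) = zeta_7^12. Since zeta_7^7 = 1, this equals zeta_7^5 = exp(2*pi*i*5/7) = exp(-4*I*pi/7).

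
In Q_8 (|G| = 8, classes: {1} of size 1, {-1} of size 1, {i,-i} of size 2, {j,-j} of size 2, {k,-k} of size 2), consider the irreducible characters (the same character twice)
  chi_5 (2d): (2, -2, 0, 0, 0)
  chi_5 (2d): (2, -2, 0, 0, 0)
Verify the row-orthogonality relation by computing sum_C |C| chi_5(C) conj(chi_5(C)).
Sum = 8 = |G| = 8; so <chi_5, chi_5> = 1 (norm-1 confirms irreducibility).

Compute term by term over conjugacy classes (|C| * chi_5(C) * conj(chi_5(C))):
  1*(2)*conj(2) + 1*(-2)*conj(-2) + 2*(0)*conj(0) + 2*(0)*conj(0) + 2*(0)*conj(0)
  = (4) + (4) + (0) + (0) + (0)
  = 8.
Dividing by |G| = 8 gives 8/8 = 1, matching the row-orthogonality relation <chi_5, chi_5> = [chi_5 = chi_5].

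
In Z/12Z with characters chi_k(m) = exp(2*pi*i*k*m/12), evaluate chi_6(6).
chi_6(6) = zeta_12^36 = 1

Working: chi_6(6) = zeta_12^(6*6) = zeta_12^36. Since zeta_12^12 = 1, this equals zeta_12^0 = exp(2*pi*i*0/12) = 1.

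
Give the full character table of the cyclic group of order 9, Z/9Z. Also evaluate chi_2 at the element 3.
Character table of Z/9Z (irreps indexed chi_0,...,chi_8 with chi_k(m) = zeta_9^(k*m), zeta_9 = exp(2*pi*i/9)):
  irrep \ class  {0} (size 1)  {1} (size 1)    {2} (size 1)    {3} (size 1)    {4} (size 1)    {5} (size 1)    {6} (size 1)    {7} (size 1)    {8} (size 1)  
  chi_0          1             1               1               1               1               1               1               1               1             
  chi_1          1             exp(2*I*pi/9)   exp(4*I*pi/9)   exp(2*I*pi/3)   exp(8*I*pi/9)   exp(-8*I*pi/9)  exp(-2*I*pi/3)  exp(-4*I*pi/9)  exp(-2*I*pi/9)
  chi_2          1             exp(4*I*pi/9)   exp(8*I*pi/9)   exp(-2*I*pi/3)  exp(-2*I*pi/9)  exp(2*I*pi/9)   exp(2*I*pi/3)   exp(-8*I*pi/9)  exp(-4*I*pi/9)
  chi_3          1             exp(2*I*pi/3)   exp(-2*I*pi/3)  1               exp(2*I*pi/3)   exp(-2*I*pi/3)  1               exp(2*I*pi/3)   exp(-2*I*pi/3)
  chi_4          1             exp(8*I*pi/9)   exp(-2*I*pi/9)  exp(2*I*pi/3)   exp(-4*I*pi/9)  exp(4*I*pi/9)   exp(-2*I*pi/3)  exp(2*I*pi/9)   exp(-8*I*pi/9)
  chi_5          1             exp(-8*I*pi/9)  exp(2*I*pi/9)   exp(-2*I*pi/3)  exp(4*I*pi/9)   exp(-4*I*pi/9)  exp(2*I*pi/3)   exp(-2*I*pi/9)  exp(8*I*pi/9) 
  chi_6          1             exp(-2*I*pi/3)  exp(2*I*pi/3)   1               exp(-2*I*pi/3)  exp(2*I*pi/3)   1               exp(-2*I*pi/3)  exp(2*I*pi/3) 
  chi_7          1             exp(-4*I*pi/9)  exp(-8*I*pi/9)  exp(2*I*pi/3)   exp(2*I*pi/9)   exp(-2*I*pi/9)  exp(-2*I*pi/3)  exp(8*I*pi/9)   exp(4*I*pi/9) 
  chi_8          1             exp(-2*I*pi/9)  exp(-4*I*pi/9)  exp(-2*I*pi/3)  exp(-8*I*pi/9)  exp(8*I*pi/9)   exp(2*I*pi/3)   exp(4*I*pi/9)   exp(2*I*pi/9) 

Spot check: chi_2(3) = zeta_9^(2*3) = zeta_9^6 = exp(-2*I*pi/3).

Derivation: Z/9Z is abelian, so all 9 irreducible complex representations are 1-dimensional. They are given by chi_k(m) = zeta_9^(k*m) for k = 0,...,8. Row orthogonality: sum_m chi_k(m) conj(chi_l(m)) = 9 * [k = l].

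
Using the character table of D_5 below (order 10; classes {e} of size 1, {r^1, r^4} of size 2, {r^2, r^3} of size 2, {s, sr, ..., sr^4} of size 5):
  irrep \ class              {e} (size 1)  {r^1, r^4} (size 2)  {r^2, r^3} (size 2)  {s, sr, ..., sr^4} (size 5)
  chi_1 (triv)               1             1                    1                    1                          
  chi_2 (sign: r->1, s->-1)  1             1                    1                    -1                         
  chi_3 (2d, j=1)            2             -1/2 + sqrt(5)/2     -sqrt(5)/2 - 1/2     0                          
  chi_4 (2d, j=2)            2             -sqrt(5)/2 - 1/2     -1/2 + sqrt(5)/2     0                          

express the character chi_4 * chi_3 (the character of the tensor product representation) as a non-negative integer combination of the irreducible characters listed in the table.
chi_4 tensor chi_3 = chi_3 + chi_4 (all other irreducibles have multiplicity 0).

Proof sketch: The character of a tensor product is the pointwise product (chi_4 * chi_3)(C) = chi_4(C) * chi_3(C):
  {e}: (2)*(2), {r^1, r^4}: (-sqrt(5)/2 - 1/2)*(-1/2 + sqrt(5)/2), {r^2, r^3}: (-1/2 + sqrt(5)/2)*(-sqrt(5)/2 - 1/2), {s, sr, ..., sr^4}: (0)*(0)
so (chi_4 * chi_3) takes values
  {e} -> 4, {r^1, r^4} -> -1, {r^2, r^3} -> -1, {s, sr, ..., sr^4} -> 0.
Now take the inner product of this character with each irreducible chi from the table, <chi_4*chi_3, chi> = (1/10) sum_C |C| (chi_4*chi_3)(C) conj(chi(C)):
  <chi_4*chi_3, chi_1> = (1/10)[1*(4)*conj(1) + 2*(-1)*conj(1) + 2*(-1)*conj(1) + 5*(0)*conj(1)]
      = (1/10)[(4) + (-2) + (-2) + (0)] = 0/10 = 0
  <chi_4*chi_3, chi_2> = (1/10)[1*(4)*conj(1) + 2*(-1)*conj(1) + 2*(-1)*conj(1) + 5*(0)*conj(-1)]
      = (1/10)[(4) + (-2) + (-2) + (0)] = 0/10 = 0
  <chi_4*chi_3, chi_3> = (1/10)[1*(4)*conj(2) + 2*(-1)*conj(-1/2 + sqrt(5)/2) + 2*(-1)*conj(-sqrt(5)/2 - 1/2) + 5*(0)*conj(0)]
      = (1/10)[(8) + (1 - sqrt(5)) + (1 + sqrt(5)) + (0)] = 10/10 = 1
  <chi_4*chi_3, chi_4> = (1/10)[1*(4)*conj(2) + 2*(-1)*conj(-sqrt(5)/2 - 1/2) + 2*(-1)*conj(-1/2 + sqrt(5)/2) + 5*(0)*conj(0)]
      = (1/10)[(8) + (1 + sqrt(5)) + (1 - sqrt(5)) + (0)] = 10/10 = 1
Hence the multiplicities are chi_3: 1, chi_4: 1. Dimension check: dim(chi_4)*dim(chi_3) = 2*2 = 4 and sum (mult * dim) = 1*2 + 1*2 = 4.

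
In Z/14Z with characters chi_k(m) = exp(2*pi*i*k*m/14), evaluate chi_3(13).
chi_3(13) = zeta_14^39 = exp(-3*I*pi/7)

Explanation: chi_3(13) = zeta_14^(3*13) = zeta_14^39. Since zeta_14^14 = 1, this equals zeta_14^11 = exp(2*pi*i*11/14) = exp(-3*I*pi/7).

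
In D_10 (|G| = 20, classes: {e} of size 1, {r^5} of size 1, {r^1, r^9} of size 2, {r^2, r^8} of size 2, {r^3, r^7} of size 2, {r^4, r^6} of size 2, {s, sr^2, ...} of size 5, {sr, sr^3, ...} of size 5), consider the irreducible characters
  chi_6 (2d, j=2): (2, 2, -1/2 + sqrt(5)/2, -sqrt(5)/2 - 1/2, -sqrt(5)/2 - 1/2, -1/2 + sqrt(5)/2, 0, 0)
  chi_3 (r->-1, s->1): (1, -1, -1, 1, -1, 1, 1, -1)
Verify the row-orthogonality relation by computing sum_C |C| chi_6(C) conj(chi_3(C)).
Sum = 0; so <chi_6, chi_3> = 0 (distinct irreducibles are orthogonal).

Compute term by term over conjugacy classes (|C| * chi_6(C) * conj(chi_3(C))):
  1*(2)*conj(1) + 1*(2)*conj(-1) + 2*(-1/2 + sqrt(5)/2)*conj(-1) + 2*(-sqrt(5)/2 - 1/2)*conj(1) + 2*(-sqrt(5)/2 - 1/2)*conj(-1) + 2*(-1/2 + sqrt(5)/2)*conj(1) + 5*(0)*conj(1) + 5*(0)*conj(-1)
  = (2) + (-2) + (1 - sqrt(5)) + (-sqrt(5) - 1) + (1 + sqrt(5)) + (-1 + sqrt(5)) + (0) + (0)
  = 0.
Dividing by |G| = 20 gives 0/20 = 0, matching the row-orthogonality relation <chi_6, chi_3> = [chi_6 = chi_3].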